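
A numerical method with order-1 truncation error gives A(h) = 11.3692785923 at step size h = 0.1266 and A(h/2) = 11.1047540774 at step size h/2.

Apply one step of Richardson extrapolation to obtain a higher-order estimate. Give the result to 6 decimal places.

10.840230

Leading term ∝ h^1; use weight 2 = 2^1.
Numerator 2 × A(h/2) − A(h) = 2 × 11.1047540774 − 11.3692785923 = 10.8402295625
Divide by 2^1 − 1 = 1.
Extrapolated: 10.8402295625 / 1 = 10.8402295625
Gap between inputs: 2.645e-01; correction applied: −0.2645245149.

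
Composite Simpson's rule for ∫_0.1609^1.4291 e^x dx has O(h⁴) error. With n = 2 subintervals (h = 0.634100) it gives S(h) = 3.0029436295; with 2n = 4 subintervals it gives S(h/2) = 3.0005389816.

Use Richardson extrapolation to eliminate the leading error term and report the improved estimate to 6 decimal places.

3.000379

r = 4, so 2^r = 16.
Numerator 16 × A(h/2) − A(h) = 16 × 3.0005389816 − 3.0029436295 = 45.0056800761
Divide by 2^4 − 1 = 15.
Result: 3.0003786717
Gap between inputs: 2.405e-03; correction applied: −0.0001603099.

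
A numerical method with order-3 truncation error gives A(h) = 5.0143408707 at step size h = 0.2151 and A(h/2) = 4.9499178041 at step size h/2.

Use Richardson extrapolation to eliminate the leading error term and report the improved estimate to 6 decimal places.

Order 3 gives 2^r = 8 and 2^r − 1 = 7.
Top: 8(4.9499178041) − (5.0143408707) = 34.5850015621
(8*4.9499178041 − 5.0143408707)/(8 − 1) = 4.9407145089

4.940715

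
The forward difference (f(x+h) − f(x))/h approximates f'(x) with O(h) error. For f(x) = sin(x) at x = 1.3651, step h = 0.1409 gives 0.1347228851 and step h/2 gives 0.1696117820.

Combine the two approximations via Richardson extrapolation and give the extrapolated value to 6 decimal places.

0.204501

Error is O(h^1); halving h shrinks it by 2^1 = 2.
A(h/2) − A(h) = 0.1696117820 − 0.1347228851 = 0.0348888969
Correction (A(h/2) − A(h))/(2 − 1) = 0.0348888969/1 = 0.0348888969
R = A(h/2) + (A(h/2) − A(h))/1 = 0.1696117820 + 0.0348888969 = 0.2045006789
Shift from A(h/2): +0.0348888969.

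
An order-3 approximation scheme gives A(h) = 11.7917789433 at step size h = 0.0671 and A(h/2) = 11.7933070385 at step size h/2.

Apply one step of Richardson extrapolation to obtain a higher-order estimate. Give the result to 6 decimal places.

11.793525

With r = 3 the leading error scales as h^3, so the weight is 2^3 = 8.
A(h/2) − A(h) = 11.7933070385 − 11.7917789433 = 0.0015280952
Correction (A(h/2) − A(h))/(8 − 1) = 0.0015280952/7 = 0.0002182993
R = A(h/2) + (A(h/2) − A(h))/7 = 11.7933070385 + 0.0002182993 = 11.7935253378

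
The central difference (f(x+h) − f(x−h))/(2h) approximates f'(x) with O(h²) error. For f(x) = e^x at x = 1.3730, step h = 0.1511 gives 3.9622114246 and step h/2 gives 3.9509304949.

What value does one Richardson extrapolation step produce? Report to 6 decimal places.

r = 2, so 2^r = 4.
Numerator 4*A(h/2) − A(h) = 4*3.9509304949 − 3.9622114246 = 11.8415105550
Extrapolated: 11.8415105550 / 3 = 3.9471701850
Gap between inputs: 1.128e-02; correction applied: −0.0037603099.

3.947170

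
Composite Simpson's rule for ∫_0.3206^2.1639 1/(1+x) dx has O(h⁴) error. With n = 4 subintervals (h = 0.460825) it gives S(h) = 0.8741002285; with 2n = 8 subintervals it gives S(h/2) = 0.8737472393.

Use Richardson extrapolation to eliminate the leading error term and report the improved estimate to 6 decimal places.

0.873724

Leading term ∝ h^4; use weight 16 = 2^4.
16×0.8737472393 = 13.9799558288; subtract 0.8741002285 → 13.1058556003
(16×0.8737472393 − 0.8741002285)/(16 − 1) = 0.8737237067
Shift from A(h/2): −0.0000235326.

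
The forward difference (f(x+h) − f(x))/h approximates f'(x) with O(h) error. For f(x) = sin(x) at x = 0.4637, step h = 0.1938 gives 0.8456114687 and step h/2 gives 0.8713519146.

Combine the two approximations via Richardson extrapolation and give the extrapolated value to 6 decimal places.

r = 1: numerator weight 2, denominator 1.
Weighted: 1.7427038292 − 0.8456114687 = 0.8970923605
Divide by 2^1 − 1 = 1.
0.8970923605 ÷ 1 = 0.8970923605

0.897092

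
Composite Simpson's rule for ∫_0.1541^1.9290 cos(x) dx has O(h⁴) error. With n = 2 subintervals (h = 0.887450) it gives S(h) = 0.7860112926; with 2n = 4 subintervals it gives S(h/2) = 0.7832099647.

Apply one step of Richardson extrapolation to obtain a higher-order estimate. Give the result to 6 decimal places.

The method has order 4: 2^4 = 16.
2^4*A(h/2) = 12.5313594352; minus A(h) gives 11.7453481426.
Denominator 16 − 1 = 15.
So the Richardson estimate is 0.7830232095.

0.783023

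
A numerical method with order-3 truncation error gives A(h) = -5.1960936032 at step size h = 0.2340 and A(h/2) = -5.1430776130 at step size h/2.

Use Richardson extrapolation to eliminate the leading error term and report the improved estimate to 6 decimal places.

Method order is 3; weight 2^3 = 8.
Numerator 8·A(h/2) − A(h) = 8·(-5.1430776130) − (-5.1960936032) = -35.9485273008
Extrapolated: (-35.9485273008) / 7 = -5.1355039001
Shift from A(h/2): +0.0075737129.

-5.135504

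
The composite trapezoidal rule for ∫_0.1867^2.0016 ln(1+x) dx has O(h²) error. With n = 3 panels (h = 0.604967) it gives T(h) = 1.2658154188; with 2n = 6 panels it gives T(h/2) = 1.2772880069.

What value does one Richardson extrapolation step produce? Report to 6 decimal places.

1.281112

Error is O(h^2); halving h shrinks it by 2^2 = 4.
4×1.2772880069 − 1.2658154188 = 3.8433366088
R = 3.8433366088/3 = 1.2811122029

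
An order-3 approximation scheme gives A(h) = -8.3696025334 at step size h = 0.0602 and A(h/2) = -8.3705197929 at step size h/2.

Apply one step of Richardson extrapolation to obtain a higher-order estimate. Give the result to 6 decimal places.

-8.370651

r = 3: numerator weight 8, denominator 7.
8 × (-8.3705197929) = -66.9641583432; (-66.9641583432) − (-8.3696025334) = -58.5945558098
(8 × (-8.3705197929) − (-8.3696025334))/(8 − 1) = -8.3706508300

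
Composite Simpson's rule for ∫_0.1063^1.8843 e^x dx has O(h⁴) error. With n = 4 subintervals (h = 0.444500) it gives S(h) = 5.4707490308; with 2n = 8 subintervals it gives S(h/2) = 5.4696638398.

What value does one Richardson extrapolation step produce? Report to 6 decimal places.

5.469591

Order 4 gives 2^r = 16 and 2^r − 1 = 15.
Difference of the inputs: 5.4696638398 − 5.4707490308 = -0.0010851910
Correction (A(h/2) − A(h))/(16 − 1) = (-0.0010851910)/15 = -0.0000723461
R = A(h/2) + (A(h/2) − A(h))/15 = 5.4696638398 − 0.0000723461 = 5.4695914937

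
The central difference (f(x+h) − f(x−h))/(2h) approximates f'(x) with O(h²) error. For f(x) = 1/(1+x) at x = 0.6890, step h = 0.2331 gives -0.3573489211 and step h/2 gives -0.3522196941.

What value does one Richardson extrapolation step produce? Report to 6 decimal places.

-0.350510

The method has order 2: 2^2 = 4.
2^2*A(h/2) = -1.4088787764; minus A(h) gives -1.0515298553.
Divide by 2^2 − 1 = 3.
(-1.0515298553) ÷ 3 = -0.3505099518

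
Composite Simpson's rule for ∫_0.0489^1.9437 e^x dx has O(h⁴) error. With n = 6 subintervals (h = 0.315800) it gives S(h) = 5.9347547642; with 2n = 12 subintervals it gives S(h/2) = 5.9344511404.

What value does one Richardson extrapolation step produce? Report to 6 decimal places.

5.934431

Leading term ∝ h^4; use weight 16 = 2^4.
Numerator 16*A(h/2) − A(h) = 16*5.9344511404 − 5.9347547642 = 89.0164634822
Extrapolated: 89.0164634822 / 15 = 5.9344308988
Gap between inputs: 3.036e-04; correction applied: −0.0000202416.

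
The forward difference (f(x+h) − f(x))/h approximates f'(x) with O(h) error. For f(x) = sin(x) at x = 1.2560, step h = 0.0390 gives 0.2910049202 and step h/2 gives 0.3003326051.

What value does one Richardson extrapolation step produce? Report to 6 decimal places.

Method order is 1; weight 2^1 = 2.
2 × 0.3003326051 = 0.6006652102; 0.6006652102 − 0.2910049202 = 0.3096602900
Denominator 2 − 1 = 1.
(2 × 0.3003326051 − 0.2910049202)/(2 − 1) = 0.3096602900

0.309660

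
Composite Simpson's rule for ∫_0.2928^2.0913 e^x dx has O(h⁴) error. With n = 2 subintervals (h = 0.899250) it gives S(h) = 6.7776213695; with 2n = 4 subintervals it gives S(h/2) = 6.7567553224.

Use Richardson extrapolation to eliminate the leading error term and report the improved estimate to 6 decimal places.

The method has order 4: 2^4 = 16.
16×6.7567553224 − 6.7776213695 = 101.3304637889
Divide by 2^4 − 1 = 15.
R = 101.3304637889/15 = 6.7553642526

6.755364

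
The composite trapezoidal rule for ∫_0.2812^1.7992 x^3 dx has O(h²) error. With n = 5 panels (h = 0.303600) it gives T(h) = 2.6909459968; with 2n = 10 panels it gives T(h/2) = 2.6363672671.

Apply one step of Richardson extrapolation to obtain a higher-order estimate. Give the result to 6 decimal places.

2.618174

The method has order 2: 2^2 = 4.
Numerator 4·A(h/2) − A(h) = 4·2.6363672671 − 2.6909459968 = 7.8545230716
Divide by 2^2 − 1 = 3.
(4·2.6363672671 − 2.6909459968)/(4 − 1) = 2.6181743572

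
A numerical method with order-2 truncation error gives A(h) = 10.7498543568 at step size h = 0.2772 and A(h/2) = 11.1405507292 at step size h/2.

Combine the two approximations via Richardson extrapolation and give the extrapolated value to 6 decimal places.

11.270783

r = 2, so 2^r = 4.
4*11.1405507292 − 10.7498543568 = 33.8123485600
Extrapolated: 33.8123485600 / 3 = 11.2707828533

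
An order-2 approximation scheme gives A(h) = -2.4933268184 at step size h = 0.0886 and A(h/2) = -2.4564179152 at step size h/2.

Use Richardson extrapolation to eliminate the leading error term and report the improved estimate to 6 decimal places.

r = 2, so 2^r = 4.
2^2 × A(h/2) = -9.8256716608; minus A(h) gives -7.3323448424.
(-7.3323448424) ÷ 3 = -2.4441149475

-2.444115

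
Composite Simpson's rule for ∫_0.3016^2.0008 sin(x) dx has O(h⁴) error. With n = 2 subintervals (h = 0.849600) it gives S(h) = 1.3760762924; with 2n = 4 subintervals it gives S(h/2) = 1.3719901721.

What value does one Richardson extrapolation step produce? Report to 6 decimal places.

Leading term ∝ h^4; use weight 16 = 2^4.
A(h/2) − A(h) = 1.3719901721 − 1.3760762924 = -0.0040861203
Divide by 2^4 − 1 = 15: (-0.0040861203)/15 = -0.0002724080
R = A(h/2) + (A(h/2) − A(h))/15 = 1.3719901721 − 0.0002724080 = 1.3717177641
Gap between inputs: 4.086e-03; correction applied: −0.0002724080.

1.371718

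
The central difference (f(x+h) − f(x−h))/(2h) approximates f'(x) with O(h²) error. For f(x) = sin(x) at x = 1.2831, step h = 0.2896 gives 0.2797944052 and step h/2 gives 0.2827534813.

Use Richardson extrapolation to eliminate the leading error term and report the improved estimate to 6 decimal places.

0.283740

Order 2 gives 2^r = 4 and 2^r − 1 = 3.
Weighted: 1.1310139252 − 0.2797944052 = 0.8512195200
R = 0.8512195200/3 = 0.2837398400
Shift from A(h/2): +0.0009863587.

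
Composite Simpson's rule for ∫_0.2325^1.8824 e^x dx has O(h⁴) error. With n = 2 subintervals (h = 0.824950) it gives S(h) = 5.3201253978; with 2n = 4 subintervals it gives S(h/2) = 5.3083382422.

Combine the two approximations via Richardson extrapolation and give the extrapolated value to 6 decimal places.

5.307552

r = 4, so 2^r = 16.
A(h/2) − A(h) = 5.3083382422 − 5.3201253978 = -0.0117871556
Correction (A(h/2) − A(h))/(16 − 1) = (-0.0117871556)/15 = -0.0007858104
R = A(h/2) + (A(h/2) − A(h))/15 = 5.3083382422 − 0.0007858104 = 5.3075524318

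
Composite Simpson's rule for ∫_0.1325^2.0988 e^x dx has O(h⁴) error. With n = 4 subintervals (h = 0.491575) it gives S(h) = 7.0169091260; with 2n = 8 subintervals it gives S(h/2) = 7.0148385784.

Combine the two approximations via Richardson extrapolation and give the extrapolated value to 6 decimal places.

7.014701

Method order is 4; weight 2^4 = 16.
16 × 7.0148385784 = 112.2374172544; subtract 7.0169091260 → 105.2205081284
Denominator 16 − 1 = 15.
Result: 7.0147005419
Shift from A(h/2): −0.0001380365.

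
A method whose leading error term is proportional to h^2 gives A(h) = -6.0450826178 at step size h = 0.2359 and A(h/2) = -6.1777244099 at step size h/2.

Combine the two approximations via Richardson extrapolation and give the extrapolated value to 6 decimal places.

Method order is 2; weight 2^2 = 4.
2^2*A(h/2) = -24.7108976396; minus A(h) gives -18.6658150218.
Divide by 2^2 − 1 = 3.
(-18.6658150218) ÷ 3 = -6.2219383406

-6.221938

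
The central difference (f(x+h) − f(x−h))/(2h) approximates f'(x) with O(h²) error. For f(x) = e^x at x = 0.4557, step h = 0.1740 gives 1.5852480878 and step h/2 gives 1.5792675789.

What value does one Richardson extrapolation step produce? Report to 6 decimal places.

With r = 2 the leading error scales as h^2, so the weight is 2^2 = 4.
Numerator 4*A(h/2) − A(h) = 4*1.5792675789 − 1.5852480878 = 4.7318222278
(4*1.5792675789 − 1.5852480878)/(4 − 1) = 1.5772740759
Shift from A(h/2): −0.0019935030.

1.577274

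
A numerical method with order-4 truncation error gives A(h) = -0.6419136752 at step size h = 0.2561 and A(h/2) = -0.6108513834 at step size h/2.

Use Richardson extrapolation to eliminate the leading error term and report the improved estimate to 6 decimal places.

Error is O(h^4); halving h shrinks it by 2^4 = 16.
16 × (-0.6108513834) = -9.7736221344; (-9.7736221344) − (-0.6419136752) = -9.1317084592
(16 × (-0.6108513834) − (-0.6419136752))/(16 − 1) = -0.6087805639

-0.608781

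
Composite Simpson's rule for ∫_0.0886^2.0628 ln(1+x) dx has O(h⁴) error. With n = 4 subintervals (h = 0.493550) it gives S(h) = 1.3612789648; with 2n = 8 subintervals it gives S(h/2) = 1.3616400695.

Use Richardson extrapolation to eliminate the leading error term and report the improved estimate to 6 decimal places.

Order 4 gives 2^r = 16 and 2^r − 1 = 15.
16×1.3616400695 = 21.7862411120; 21.7862411120 − 1.3612789648 = 20.4249621472
Denominator 16 − 1 = 15.
Result: 1.3616641431
Shift from A(h/2): +0.0000240736.

1.361664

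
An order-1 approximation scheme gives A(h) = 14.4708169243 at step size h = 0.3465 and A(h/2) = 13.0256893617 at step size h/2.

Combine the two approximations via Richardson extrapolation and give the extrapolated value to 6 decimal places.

11.580562

r = 1, so 2^r = 2.
Top: 2(13.0256893617) − (14.4708169243) = 11.5805617991
R = 11.5805617991/1 = 11.5805617991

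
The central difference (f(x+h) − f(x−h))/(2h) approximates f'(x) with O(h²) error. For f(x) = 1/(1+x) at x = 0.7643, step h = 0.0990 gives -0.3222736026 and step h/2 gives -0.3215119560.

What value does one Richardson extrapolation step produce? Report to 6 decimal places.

Order 2 gives 2^r = 4 and 2^r − 1 = 3.
4·(-0.3215119560) = -1.2860478240; (-1.2860478240) − (-0.3222736026) = -0.9637742214
(-0.9637742214) ÷ 3 = -0.3212580738

-0.321258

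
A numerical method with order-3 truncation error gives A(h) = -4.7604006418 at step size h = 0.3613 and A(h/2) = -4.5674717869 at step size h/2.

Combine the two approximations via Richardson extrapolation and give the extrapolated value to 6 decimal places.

Method order is 3; weight 2^3 = 8.
8*(-4.5674717869) − (-4.7604006418) = -31.7793736534
(-31.7793736534) ÷ 7 = -4.5399105219

-4.539911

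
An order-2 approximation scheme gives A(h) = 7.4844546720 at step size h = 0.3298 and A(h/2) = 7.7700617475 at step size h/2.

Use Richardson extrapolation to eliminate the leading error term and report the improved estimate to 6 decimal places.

Error is O(h^2); halving h shrinks it by 2^2 = 4.
4×7.7700617475 = 31.0802469900; 31.0802469900 − 7.4844546720 = 23.5957923180
Denominator 4 − 1 = 3.
Extrapolated: 23.5957923180 / 3 = 7.8652641060
Gap between inputs: 2.856e-01; correction applied: +0.0952023585.

7.865264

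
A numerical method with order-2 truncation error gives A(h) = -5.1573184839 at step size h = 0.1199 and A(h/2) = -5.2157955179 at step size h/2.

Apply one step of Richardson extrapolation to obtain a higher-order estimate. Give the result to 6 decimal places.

-5.235288

Leading term ∝ h^2; use weight 4 = 2^2.
4·(-5.2157955179) − (-5.1573184839) = -15.7058635877
Extrapolated: (-15.7058635877) / 3 = -5.2352878626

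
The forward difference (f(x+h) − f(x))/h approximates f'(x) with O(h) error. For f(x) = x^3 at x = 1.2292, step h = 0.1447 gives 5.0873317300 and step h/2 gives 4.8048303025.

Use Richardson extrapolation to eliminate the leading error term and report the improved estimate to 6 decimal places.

4.522329

Method order is 1; weight 2^1 = 2.
Weighted: 9.6096606050 − 5.0873317300 = 4.5223288750
Divide by 2^1 − 1 = 1.
4.5223288750 ÷ 1 = 4.5223288750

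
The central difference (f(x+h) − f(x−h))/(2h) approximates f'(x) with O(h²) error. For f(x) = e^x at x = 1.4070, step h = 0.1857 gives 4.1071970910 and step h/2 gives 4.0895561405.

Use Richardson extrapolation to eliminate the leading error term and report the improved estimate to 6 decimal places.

Method order is 2; weight 2^2 = 4.
Top: 4(4.0895561405) − (4.1071970910) = 12.2510274710
Denominator 4 − 1 = 3.
(4 × 4.0895561405 − 4.1071970910)/(4 − 1) = 4.0836758237

4.083676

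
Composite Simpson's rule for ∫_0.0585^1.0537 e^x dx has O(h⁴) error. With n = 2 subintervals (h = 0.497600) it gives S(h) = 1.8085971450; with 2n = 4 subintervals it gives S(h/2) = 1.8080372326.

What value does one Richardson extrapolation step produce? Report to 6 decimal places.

1.808000

r = 4: numerator weight 16, denominator 15.
16 × 1.8080372326 = 28.9285957216; 28.9285957216 − 1.8085971450 = 27.1199985766
R = 27.1199985766/15 = 1.8079999051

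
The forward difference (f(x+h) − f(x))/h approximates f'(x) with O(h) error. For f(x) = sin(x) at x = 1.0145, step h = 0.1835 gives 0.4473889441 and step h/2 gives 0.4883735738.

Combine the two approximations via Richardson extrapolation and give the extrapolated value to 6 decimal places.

The method has order 1: 2^1 = 2.
2×0.4883735738 = 0.9767471476; subtract 0.4473889441 → 0.5293582035
Denominator 2 − 1 = 1.
0.5293582035 ÷ 1 = 0.5293582035

0.529358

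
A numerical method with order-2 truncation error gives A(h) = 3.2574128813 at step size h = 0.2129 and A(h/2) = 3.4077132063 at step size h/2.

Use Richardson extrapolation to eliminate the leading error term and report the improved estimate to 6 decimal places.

Error is O(h^2); halving h shrinks it by 2^2 = 4.
Numerator 4×A(h/2) − A(h) = 4×3.4077132063 − 3.2574128813 = 10.3734399439
Divide by 2^2 − 1 = 3.
(4×3.4077132063 − 3.2574128813)/(4 − 1) = 3.4578133146
Correction |R − A(h/2)| = 5.010e-02; gap |A(h/2) − A(h)| = 1.503e-01.

3.457813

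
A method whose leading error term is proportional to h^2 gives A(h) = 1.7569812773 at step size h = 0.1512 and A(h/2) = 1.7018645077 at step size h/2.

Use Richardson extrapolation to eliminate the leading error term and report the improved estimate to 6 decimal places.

Method order is 2; weight 2^2 = 4.
4·1.7018645077 = 6.8074580308; subtract 1.7569812773 → 5.0504767535
Divide by 2^2 − 1 = 3.
Extrapolated: 5.0504767535 / 3 = 1.6834922512

1.683492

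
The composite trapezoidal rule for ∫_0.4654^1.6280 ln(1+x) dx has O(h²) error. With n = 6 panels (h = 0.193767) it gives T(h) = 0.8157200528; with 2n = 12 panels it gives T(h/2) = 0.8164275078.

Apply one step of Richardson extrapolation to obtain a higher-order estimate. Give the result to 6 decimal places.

0.816663

Leading term ∝ h^2; use weight 4 = 2^2.
2^2 × A(h/2) = 3.2657100312; minus A(h) gives 2.4499899784.
Divide by 2^2 − 1 = 3.
R = 2.4499899784/3 = 0.8166633261
Gap between inputs: 7.075e-04; correction applied: +0.0002358183.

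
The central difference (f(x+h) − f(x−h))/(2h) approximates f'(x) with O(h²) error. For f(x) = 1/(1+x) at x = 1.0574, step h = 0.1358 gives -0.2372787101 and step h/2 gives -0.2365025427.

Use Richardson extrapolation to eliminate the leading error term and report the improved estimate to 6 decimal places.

The method has order 2: 2^2 = 4.
A(h/2) − A(h) = -0.2365025427 − (-0.2372787101) = 0.0007761674
Correction (A(h/2) − A(h))/(4 − 1) = 0.0007761674/3 = 0.0002587225
R = A(h/2) + (A(h/2) − A(h))/3 = -0.2365025427 + 0.0002587225 = -0.2362438202
Correction |R − A(h/2)| = 2.587e-04; gap |A(h/2) − A(h)| = 7.762e-04.

-0.236244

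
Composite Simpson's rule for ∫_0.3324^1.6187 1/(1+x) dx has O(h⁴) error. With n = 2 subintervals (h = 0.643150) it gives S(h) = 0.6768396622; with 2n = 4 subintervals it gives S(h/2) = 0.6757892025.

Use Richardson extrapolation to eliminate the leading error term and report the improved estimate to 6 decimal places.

0.675719

Leading term ∝ h^4; use weight 16 = 2^4.
A(h/2) − A(h) = 0.6757892025 − 0.6768396622 = -0.0010504597
Divide by 2^4 − 1 = 15: (-0.0010504597)/15 = -0.0000700306
R = A(h/2) + (A(h/2) − A(h))/15 = 0.6757892025 − 0.0000700306 = 0.6757191719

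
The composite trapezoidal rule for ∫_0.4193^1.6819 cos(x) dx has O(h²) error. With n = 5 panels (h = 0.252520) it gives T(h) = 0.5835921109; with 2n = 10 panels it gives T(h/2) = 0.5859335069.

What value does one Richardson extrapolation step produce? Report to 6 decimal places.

0.586714

Leading term ∝ h^2; use weight 4 = 2^2.
4 × 0.5859335069 = 2.3437340276; 2.3437340276 − 0.5835921109 = 1.7601419167
Denominator 4 − 1 = 3.
(4 × 0.5859335069 − 0.5835921109)/(4 − 1) = 0.5867139722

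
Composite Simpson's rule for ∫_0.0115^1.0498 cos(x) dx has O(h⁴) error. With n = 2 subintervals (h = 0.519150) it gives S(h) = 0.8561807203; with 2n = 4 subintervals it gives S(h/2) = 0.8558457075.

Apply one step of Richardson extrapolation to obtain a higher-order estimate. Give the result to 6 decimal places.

0.855823

The method has order 4: 2^4 = 16.
Numerator 16 × A(h/2) − A(h) = 16 × 0.8558457075 − 0.8561807203 = 12.8373505997
R = 12.8373505997/15 = 0.8558233733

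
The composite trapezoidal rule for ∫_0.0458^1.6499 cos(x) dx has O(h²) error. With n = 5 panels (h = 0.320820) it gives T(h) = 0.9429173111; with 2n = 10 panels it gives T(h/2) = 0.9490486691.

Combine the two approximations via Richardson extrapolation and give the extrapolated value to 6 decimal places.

r = 2, so 2^r = 4.
Numerator 4 × A(h/2) − A(h) = 4 × 0.9490486691 − 0.9429173111 = 2.8532773653
Divide by 2^2 − 1 = 3.
So the Richardson estimate is 0.9510924551.

0.951092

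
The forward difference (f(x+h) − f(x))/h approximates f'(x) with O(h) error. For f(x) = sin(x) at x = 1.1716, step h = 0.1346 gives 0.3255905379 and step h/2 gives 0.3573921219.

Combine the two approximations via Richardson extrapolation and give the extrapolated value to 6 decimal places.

Error is O(h^1); halving h shrinks it by 2^1 = 2.
Weighted: 0.7147842438 − 0.3255905379 = 0.3891937059
Divide by 2^1 − 1 = 1.
0.3891937059 ÷ 1 = 0.3891937059

0.389194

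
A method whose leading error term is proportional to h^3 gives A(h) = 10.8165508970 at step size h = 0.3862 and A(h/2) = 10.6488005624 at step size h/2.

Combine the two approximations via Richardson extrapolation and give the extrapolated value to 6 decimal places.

With r = 3 the leading error scales as h^3, so the weight is 2^3 = 8.
Weighted: 85.1904044992 − 10.8165508970 = 74.3738536022
Divide by 2^3 − 1 = 7.
R = 74.3738536022/7 = 10.6248362289
Gap between inputs: 1.678e-01; correction applied: −0.0239643335.

10.624836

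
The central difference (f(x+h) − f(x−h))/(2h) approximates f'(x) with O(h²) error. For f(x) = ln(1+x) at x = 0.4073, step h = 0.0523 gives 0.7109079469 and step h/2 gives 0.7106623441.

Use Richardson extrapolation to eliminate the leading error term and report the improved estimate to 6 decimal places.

Method order is 2; weight 2^2 = 4.
Weighted: 2.8426493764 − 0.7109079469 = 2.1317414295
Divide by 2^2 − 1 = 3.
2.1317414295 ÷ 3 = 0.7105804765
Shift from A(h/2): −0.0000818676.

0.710580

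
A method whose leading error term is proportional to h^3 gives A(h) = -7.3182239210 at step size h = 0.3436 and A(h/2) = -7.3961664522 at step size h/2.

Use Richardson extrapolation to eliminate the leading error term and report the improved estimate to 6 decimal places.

Leading term ∝ h^3; use weight 8 = 2^3.
A(h/2) − A(h) = -7.3961664522 − (-7.3182239210) = -0.0779425312
Correction (A(h/2) − A(h))/(8 − 1) = (-0.0779425312)/7 = -0.0111346473
R = A(h/2) + (A(h/2) − A(h))/7 = -7.3961664522 − 0.0111346473 = -7.4073010995

-7.407301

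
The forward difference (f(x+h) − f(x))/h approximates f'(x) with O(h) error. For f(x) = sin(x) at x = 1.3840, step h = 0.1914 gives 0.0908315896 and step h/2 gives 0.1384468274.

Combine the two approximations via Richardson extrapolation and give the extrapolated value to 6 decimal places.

Error is O(h^1); halving h shrinks it by 2^1 = 2.
Weighted: 0.2768936548 − 0.0908315896 = 0.1860620652
Divide by 2^1 − 1 = 1.
R = 0.1860620652/1 = 0.1860620652
Gap between inputs: 4.762e-02; correction applied: +0.0476152378.

0.186062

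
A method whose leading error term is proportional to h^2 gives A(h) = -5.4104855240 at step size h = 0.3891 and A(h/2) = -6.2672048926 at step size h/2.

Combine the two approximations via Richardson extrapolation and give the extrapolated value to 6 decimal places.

Error is O(h^2); halving h shrinks it by 2^2 = 4.
4×(-6.2672048926) − (-5.4104855240) = -19.6583340464
(4×(-6.2672048926) − (-5.4104855240))/(4 − 1) = -6.5527780155

-6.552778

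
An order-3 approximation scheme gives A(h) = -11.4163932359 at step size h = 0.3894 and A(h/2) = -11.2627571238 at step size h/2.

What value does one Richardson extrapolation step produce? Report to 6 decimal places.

Method order is 3; weight 2^3 = 8.
2^3·A(h/2) = -90.1020569904; minus A(h) gives -78.6856637545.
Divide by 2^3 − 1 = 7.
R = (-78.6856637545)/7 = -11.2408091078
Shift from A(h/2): +0.0219480160.

-11.240809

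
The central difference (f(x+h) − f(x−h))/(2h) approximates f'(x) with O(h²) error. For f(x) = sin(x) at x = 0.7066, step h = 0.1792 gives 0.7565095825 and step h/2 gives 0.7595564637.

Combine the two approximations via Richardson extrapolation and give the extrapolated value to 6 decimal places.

r = 2, so 2^r = 4.
4*0.7595564637 = 3.0382258548; subtract 0.7565095825 → 2.2817162723
Divide by 2^2 − 1 = 3.
Extrapolated: 2.2817162723 / 3 = 0.7605720908

0.760572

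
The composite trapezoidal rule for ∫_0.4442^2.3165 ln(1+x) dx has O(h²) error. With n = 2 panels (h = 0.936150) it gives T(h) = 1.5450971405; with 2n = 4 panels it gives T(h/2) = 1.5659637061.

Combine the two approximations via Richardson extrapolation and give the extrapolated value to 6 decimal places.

1.572919

Method order is 2; weight 2^2 = 4.
A(h/2) − A(h) = 1.5659637061 − 1.5450971405 = 0.0208665656
Correction (A(h/2) − A(h))/(4 − 1) = 0.0208665656/3 = 0.0069555219
R = 1.5659637061 + 0.0069555219 = 1.5729192280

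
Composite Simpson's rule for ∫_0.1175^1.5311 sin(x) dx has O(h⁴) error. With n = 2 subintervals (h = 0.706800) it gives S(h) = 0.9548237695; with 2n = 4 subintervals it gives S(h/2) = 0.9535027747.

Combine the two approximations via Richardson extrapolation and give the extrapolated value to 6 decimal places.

Leading term ∝ h^4; use weight 16 = 2^4.
Weighted: 15.2560443952 − 0.9548237695 = 14.3012206257
14.3012206257 ÷ 15 = 0.9534147084
Shift from A(h/2): −0.0000880663.

0.953415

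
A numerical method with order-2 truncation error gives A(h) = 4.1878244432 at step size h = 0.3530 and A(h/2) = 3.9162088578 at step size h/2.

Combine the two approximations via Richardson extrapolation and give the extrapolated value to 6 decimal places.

3.825670

r = 2: numerator weight 4, denominator 3.
4*3.9162088578 = 15.6648354312; 15.6648354312 − 4.1878244432 = 11.4770109880
Denominator 4 − 1 = 3.
Result: 3.8256703293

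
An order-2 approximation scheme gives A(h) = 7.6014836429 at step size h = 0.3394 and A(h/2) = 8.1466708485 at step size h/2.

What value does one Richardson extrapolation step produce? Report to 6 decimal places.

With r = 2 the leading error scales as h^2, so the weight is 2^2 = 4.
4×8.1466708485 = 32.5866833940; 32.5866833940 − 7.6014836429 = 24.9851997511
24.9851997511 ÷ 3 = 8.3283999170
Correction |R − A(h/2)| = 1.817e-01; gap |A(h/2) − A(h)| = 5.452e-01.

8.328400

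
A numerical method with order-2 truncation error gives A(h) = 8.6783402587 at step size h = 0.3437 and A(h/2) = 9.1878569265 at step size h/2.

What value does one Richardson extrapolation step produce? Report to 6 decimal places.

r = 2, so 2^r = 4.
2^2×A(h/2) = 36.7514277060; minus A(h) gives 28.0730874473.
Divide by 2^2 − 1 = 3.
Extrapolated: 28.0730874473 / 3 = 9.3576958158
Shift from A(h/2): +0.1698388893.

9.357696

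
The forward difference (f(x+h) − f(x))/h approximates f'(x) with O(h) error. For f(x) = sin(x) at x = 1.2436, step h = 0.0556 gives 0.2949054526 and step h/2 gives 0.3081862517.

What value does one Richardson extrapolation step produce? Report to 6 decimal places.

0.321467

Method order is 1; weight 2^1 = 2.
A(h/2) − A(h) = 0.3081862517 − 0.2949054526 = 0.0132807991
Correction (A(h/2) − A(h))/(2 − 1) = 0.0132807991/1 = 0.0132807991
R = 0.3081862517 + 0.0132807991 = 0.3214670508
Correction |R − A(h/2)| = 1.328e-02; gap |A(h/2) − A(h)| = 1.328e-02.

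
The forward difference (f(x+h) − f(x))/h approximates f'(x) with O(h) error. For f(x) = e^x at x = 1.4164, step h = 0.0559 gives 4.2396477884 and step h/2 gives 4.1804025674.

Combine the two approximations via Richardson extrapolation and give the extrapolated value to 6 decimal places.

With r = 1 the leading error scales as h^1, so the weight is 2^1 = 2.
Numerator 2×A(h/2) − A(h) = 2×4.1804025674 − 4.2396477884 = 4.1211573464
Extrapolated: 4.1211573464 / 1 = 4.1211573464

4.121157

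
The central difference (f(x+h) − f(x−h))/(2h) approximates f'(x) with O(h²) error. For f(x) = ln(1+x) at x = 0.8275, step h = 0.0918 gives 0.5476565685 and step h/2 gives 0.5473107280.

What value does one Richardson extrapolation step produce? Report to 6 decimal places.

r = 2: numerator weight 4, denominator 3.
2^2 × A(h/2) = 2.1892429120; minus A(h) gives 1.6415863435.
1.6415863435 ÷ 3 = 0.5471954478
Gap between inputs: 3.458e-04; correction applied: −0.0001152802.

0.547195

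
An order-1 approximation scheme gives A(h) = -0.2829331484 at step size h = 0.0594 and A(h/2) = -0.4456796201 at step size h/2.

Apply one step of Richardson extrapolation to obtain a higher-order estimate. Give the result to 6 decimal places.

r = 1: numerator weight 2, denominator 1.
Weighted: (-0.8913592402) − (-0.2829331484) = -0.6084260918
Divide by 2^1 − 1 = 1.
(-0.6084260918) ÷ 1 = -0.6084260918

-0.608426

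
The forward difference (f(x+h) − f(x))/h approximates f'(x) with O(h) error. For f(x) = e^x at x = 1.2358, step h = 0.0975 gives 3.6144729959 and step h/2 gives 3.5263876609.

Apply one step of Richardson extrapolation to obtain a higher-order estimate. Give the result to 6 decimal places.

r = 1, so 2^r = 2.
2^1·A(h/2) = 7.0527753218; minus A(h) gives 3.4383023259.
(2·3.5263876609 − 3.6144729959)/(2 − 1) = 3.4383023259

3.438302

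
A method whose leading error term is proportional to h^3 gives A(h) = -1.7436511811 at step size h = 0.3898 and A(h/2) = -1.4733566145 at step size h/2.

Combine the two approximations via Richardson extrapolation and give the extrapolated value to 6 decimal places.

-1.434743

r = 3: numerator weight 8, denominator 7.
Numerator 8*A(h/2) − A(h) = 8*(-1.4733566145) − (-1.7436511811) = -10.0432017349
(8*(-1.4733566145) − (-1.7436511811))/(8 − 1) = -1.4347431050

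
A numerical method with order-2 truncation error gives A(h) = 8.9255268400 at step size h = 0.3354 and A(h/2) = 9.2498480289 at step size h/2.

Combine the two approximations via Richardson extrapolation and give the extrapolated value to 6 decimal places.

9.357955

Error is O(h^2); halving h shrinks it by 2^2 = 4.
4×9.2498480289 = 36.9993921156; 36.9993921156 − 8.9255268400 = 28.0738652756
Extrapolated: 28.0738652756 / 3 = 9.3579550919
Gap between inputs: 3.243e-01; correction applied: +0.1081070630.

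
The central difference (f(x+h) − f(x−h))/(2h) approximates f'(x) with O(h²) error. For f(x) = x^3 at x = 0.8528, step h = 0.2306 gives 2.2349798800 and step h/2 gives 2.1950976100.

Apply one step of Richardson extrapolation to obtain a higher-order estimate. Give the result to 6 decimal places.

r = 2, so 2^r = 4.
Top: 4(2.1950976100) − (2.2349798800) = 6.5454105600
Divide by 2^2 − 1 = 3.
So the Richardson estimate is 2.1818035200.

2.181804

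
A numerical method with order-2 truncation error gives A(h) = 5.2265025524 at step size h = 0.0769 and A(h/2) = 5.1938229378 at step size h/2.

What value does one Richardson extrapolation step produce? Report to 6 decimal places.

Method order is 2; weight 2^2 = 4.
Numerator 4 × A(h/2) − A(h) = 4 × 5.1938229378 − 5.2265025524 = 15.5487891988
R = 15.5487891988/3 = 5.1829297329

5.182930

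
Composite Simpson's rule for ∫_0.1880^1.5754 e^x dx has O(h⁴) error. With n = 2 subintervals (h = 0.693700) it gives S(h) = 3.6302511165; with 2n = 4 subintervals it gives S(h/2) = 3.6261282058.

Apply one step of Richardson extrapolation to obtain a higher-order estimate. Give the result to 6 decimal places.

3.625853

Error is O(h^4); halving h shrinks it by 2^4 = 16.
2^4*A(h/2) = 58.0180512928; minus A(h) gives 54.3878001763.
Extrapolated: 54.3878001763 / 15 = 3.6258533451
Correction |R − A(h/2)| = 2.749e-04; gap |A(h/2) − A(h)| = 4.123e-03.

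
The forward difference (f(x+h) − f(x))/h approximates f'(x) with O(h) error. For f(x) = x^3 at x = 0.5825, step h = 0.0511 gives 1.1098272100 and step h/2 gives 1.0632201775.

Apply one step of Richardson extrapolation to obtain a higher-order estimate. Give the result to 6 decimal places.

1.016613

With r = 1 the leading error scales as h^1, so the weight is 2^1 = 2.
Difference of the inputs: 1.0632201775 − 1.1098272100 = -0.0466070325
Divide by 2^1 − 1 = 1: (-0.0466070325)/1 = -0.0466070325
R = A(h/2) + (A(h/2) − A(h))/1 = 1.0632201775 − 0.0466070325 = 1.0166131450
Gap between inputs: 4.661e-02; correction applied: −0.0466070325.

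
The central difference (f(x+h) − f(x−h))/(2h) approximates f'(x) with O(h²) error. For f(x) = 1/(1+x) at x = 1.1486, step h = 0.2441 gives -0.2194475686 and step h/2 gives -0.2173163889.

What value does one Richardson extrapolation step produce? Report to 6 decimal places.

With r = 2 the leading error scales as h^2, so the weight is 2^2 = 4.
2^2*A(h/2) = -0.8692655556; minus A(h) gives -0.6498179870.
Divide by 2^2 − 1 = 3.
(-0.6498179870) ÷ 3 = -0.2166059957

-0.216606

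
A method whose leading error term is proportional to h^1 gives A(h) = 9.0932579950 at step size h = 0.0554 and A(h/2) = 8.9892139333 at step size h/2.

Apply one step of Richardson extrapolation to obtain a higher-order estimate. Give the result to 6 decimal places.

With r = 1 the leading error scales as h^1, so the weight is 2^1 = 2.
Difference of the inputs: 8.9892139333 − 9.0932579950 = -0.1040440617
Divide by 2^1 − 1 = 1: (-0.1040440617)/1 = -0.1040440617
R = A(h/2) + (A(h/2) − A(h))/1 = 8.9892139333 − 0.1040440617 = 8.8851698716
Correction |R − A(h/2)| = 1.040e-01; gap |A(h/2) − A(h)| = 1.040e-01.

8.885170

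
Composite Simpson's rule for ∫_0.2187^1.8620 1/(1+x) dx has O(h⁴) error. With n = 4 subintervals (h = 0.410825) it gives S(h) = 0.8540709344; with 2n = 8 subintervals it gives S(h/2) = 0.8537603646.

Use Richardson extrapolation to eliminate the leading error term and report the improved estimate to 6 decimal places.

r = 4, so 2^r = 16.
16×0.8537603646 − 0.8540709344 = 12.8060948992
(16×0.8537603646 − 0.8540709344)/(16 − 1) = 0.8537396599
Shift from A(h/2): −0.0000207047.

0.853740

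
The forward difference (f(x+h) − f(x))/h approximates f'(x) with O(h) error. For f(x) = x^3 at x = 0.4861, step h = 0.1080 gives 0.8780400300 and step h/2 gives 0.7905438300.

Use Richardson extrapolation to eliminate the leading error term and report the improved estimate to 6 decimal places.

r = 1, so 2^r = 2.
2·0.7905438300 = 1.5810876600; subtract 0.8780400300 → 0.7030476300
(2·0.7905438300 − 0.8780400300)/(2 − 1) = 0.7030476300
Gap between inputs: 8.750e-02; correction applied: −0.0874962000.

0.703048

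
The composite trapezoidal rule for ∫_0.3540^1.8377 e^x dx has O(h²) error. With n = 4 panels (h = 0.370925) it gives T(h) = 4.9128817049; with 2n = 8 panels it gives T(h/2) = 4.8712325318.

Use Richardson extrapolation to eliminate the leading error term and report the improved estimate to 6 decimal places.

4.857349

r = 2, so 2^r = 4.
4*4.8712325318 − 4.9128817049 = 14.5720484223
Divide by 2^2 − 1 = 3.
Result: 4.8573494741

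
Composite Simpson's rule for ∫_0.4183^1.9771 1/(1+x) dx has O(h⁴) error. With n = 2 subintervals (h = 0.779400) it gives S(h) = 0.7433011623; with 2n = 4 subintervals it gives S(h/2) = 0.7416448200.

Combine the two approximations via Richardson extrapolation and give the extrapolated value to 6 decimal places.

0.741534

r = 4: numerator weight 16, denominator 15.
Numerator 16×A(h/2) − A(h) = 16×0.7416448200 − 0.7433011623 = 11.1230159577
Extrapolated: 11.1230159577 / 15 = 0.7415343972
Gap between inputs: 1.656e-03; correction applied: −0.0001104228.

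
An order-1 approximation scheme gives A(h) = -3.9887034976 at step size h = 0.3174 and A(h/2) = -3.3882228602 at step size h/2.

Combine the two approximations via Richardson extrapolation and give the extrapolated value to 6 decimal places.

-2.787742

r = 1, so 2^r = 2.
Top: 2(-3.3882228602) − (-3.9887034976) = -2.7877422228
R = (-2.7877422228)/1 = -2.7877422228
Shift from A(h/2): +0.6004806374.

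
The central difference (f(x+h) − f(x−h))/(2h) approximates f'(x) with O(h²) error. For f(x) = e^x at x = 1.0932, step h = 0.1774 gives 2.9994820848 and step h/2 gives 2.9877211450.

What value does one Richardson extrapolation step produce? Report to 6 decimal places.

2.983801

With r = 2 the leading error scales as h^2, so the weight is 2^2 = 4.
4·2.9877211450 = 11.9508845800; subtract 2.9994820848 → 8.9514024952
8.9514024952 ÷ 3 = 2.9838008317
Correction |R − A(h/2)| = 3.920e-03; gap |A(h/2) − A(h)| = 1.176e-02.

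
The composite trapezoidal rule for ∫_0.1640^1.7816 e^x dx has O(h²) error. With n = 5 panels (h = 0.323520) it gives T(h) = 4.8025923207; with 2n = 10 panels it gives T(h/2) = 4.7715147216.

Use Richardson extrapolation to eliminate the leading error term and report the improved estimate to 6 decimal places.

Order 2 gives 2^r = 4 and 2^r − 1 = 3.
4·4.7715147216 − 4.8025923207 = 14.2834665657
Divide by 2^2 − 1 = 3.
(4·4.7715147216 − 4.8025923207)/(4 − 1) = 4.7611555219
Shift from A(h/2): −0.0103591997.

4.761156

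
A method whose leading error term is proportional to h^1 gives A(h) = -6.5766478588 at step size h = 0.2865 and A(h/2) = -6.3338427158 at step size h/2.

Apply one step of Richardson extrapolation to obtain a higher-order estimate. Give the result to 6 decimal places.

-6.091038

The method has order 1: 2^1 = 2.
A(h/2) − A(h) = -6.3338427158 − (-6.5766478588) = 0.2428051430
Divide by 2^1 − 1 = 1: 0.2428051430/1 = 0.2428051430
R = -6.3338427158 + 0.2428051430 = -6.0910375728
Correction |R − A(h/2)| = 2.428e-01; gap |A(h/2) − A(h)| = 2.428e-01.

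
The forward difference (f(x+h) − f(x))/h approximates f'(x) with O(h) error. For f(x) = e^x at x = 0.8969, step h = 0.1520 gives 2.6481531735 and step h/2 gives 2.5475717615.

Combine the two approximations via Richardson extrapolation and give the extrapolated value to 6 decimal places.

2.446990

With r = 1 the leading error scales as h^1, so the weight is 2^1 = 2.
Numerator 2×A(h/2) − A(h) = 2×2.5475717615 − 2.6481531735 = 2.4469903495
2.4469903495 ÷ 1 = 2.4469903495
Correction |R − A(h/2)| = 1.006e-01; gap |A(h/2) − A(h)| = 1.006e-01.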